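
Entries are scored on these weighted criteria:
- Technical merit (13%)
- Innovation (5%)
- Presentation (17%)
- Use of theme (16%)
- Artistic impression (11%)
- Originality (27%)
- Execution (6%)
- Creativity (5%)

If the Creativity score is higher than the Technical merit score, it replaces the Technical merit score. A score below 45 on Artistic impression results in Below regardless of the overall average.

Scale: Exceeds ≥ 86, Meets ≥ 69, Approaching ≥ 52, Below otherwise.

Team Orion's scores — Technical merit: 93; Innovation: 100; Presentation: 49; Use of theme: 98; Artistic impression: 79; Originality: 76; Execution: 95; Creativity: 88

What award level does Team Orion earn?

Creativity (88) ≤ Technical merit (93), so Technical merit stays at 93.
Artistic impression score 79 ≥ 45: minimum met.
Weighted total:
  Technical merit 93 × 0.13 = 12.09
  Innovation 100 × 0.05 = 5
  Presentation 49 × 0.17 = 8.33
  Use of theme 98 × 0.16 = 15.68
  Artistic impression 79 × 0.11 = 8.69
  Originality 76 × 0.27 = 20.52
  Execution 95 × 0.06 = 5.7
  Creativity 88 × 0.05 = 4.4
Sum = 80.41
80.41 is ≥ 69 and < 86 → Meets

Meets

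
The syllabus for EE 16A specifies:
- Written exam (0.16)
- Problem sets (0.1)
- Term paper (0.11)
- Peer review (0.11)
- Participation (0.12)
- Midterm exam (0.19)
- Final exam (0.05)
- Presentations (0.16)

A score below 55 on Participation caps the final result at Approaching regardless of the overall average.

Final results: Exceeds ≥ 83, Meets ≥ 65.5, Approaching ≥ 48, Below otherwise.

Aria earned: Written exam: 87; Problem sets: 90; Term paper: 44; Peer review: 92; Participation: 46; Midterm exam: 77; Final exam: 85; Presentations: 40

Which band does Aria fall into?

Approaching

Participation score 46 < 55: minimum not met.
Weighted total:
  Written exam 87 × 0.16 = 13.92
  Problem sets 90 × 0.1 = 9
  Term paper 44 × 0.11 = 4.84
  Peer review 92 × 0.11 = 10.12
  Participation 46 × 0.12 = 5.52
  Midterm exam 77 × 0.19 = 14.63
  Final exam 85 × 0.05 = 4.25
  Presentations 40 × 0.16 = 6.4
Sum = 68.68
68.68 would be Meets; cap at Approaching applies → Approaching.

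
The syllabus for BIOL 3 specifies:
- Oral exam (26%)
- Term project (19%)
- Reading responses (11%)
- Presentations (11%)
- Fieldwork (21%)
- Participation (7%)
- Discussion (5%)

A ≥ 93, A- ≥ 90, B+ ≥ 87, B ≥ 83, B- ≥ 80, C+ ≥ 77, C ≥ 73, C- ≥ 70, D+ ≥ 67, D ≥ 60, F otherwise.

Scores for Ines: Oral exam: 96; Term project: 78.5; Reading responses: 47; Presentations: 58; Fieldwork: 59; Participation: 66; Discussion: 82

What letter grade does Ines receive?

C-

Weighted total:
  Oral exam 96 × 0.26 = 24.96
  Term project 78.5 × 0.19 = 14.915
  Reading responses 47 × 0.11 = 5.17
  Presentations 58 × 0.11 = 6.38
  Fieldwork 59 × 0.21 = 12.39
  Participation 66 × 0.07 = 4.62
  Discussion 82 × 0.05 = 4.1
Sum = 72.535
72.535 is ≥ 70 and < 73 → C-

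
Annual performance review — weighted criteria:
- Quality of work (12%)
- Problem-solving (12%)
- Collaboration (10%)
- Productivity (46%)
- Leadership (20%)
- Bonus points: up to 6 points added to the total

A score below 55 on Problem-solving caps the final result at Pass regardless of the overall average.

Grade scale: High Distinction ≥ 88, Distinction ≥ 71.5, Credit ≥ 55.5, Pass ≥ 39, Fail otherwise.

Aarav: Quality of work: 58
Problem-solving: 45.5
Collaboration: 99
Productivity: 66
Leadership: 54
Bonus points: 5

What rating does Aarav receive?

Problem-solving score 45.5 < 55: minimum not met.
Weighted total:
  Quality of work 58 × 0.12 = 6.96
  Problem-solving 45.5 × 0.12 = 5.46
  Collaboration 99 × 0.1 = 9.9
  Productivity 66 × 0.46 = 30.36
  Leadership 54 × 0.2 = 10.8
Sum = 63.48
Bonus points: 63.48 + 5 = 68.48
68.48 would be Credit; cap at Pass applies → Pass.

Pass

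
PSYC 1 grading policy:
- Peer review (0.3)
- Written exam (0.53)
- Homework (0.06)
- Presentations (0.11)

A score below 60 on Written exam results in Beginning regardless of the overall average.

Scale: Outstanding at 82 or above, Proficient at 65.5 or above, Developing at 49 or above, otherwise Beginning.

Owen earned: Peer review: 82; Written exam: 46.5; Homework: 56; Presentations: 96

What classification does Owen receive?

Written exam score 46.5 < 60: minimum not met.
Weighted total:
  Peer review 82 × 0.3 = 24.6
  Written exam 46.5 × 0.53 = 24.645
  Homework 56 × 0.06 = 3.36
  Presentations 96 × 0.11 = 10.56
Sum = 63.165
Because the Written exam minimum was not met, the result is Beginning.

Beginning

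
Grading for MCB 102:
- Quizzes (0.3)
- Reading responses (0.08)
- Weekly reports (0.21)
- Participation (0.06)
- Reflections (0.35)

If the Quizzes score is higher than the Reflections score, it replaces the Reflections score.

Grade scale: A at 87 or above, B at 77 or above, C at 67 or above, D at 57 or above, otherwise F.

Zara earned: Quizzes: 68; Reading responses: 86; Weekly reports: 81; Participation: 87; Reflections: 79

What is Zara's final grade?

Quizzes (68) ≤ Reflections (79), so Reflections stays at 79.
Weighted total:
  Quizzes 68 × 0.3 = 20.4
  Reading responses 86 × 0.08 = 6.88
  Weekly reports 81 × 0.21 = 17.01
  Participation 87 × 0.06 = 5.22
  Reflections 79 × 0.35 = 27.65
Sum = 77.16
77.16 is ≥ 77 and < 87 → B

B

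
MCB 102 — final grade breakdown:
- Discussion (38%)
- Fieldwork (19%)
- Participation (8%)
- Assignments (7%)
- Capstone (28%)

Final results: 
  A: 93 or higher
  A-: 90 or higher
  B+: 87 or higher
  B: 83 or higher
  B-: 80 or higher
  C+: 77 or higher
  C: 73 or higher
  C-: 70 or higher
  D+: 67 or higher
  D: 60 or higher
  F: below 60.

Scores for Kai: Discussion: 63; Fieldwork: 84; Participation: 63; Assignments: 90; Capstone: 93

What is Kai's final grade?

Weighted total:
  Discussion 63 × 0.38 = 23.94
  Fieldwork 84 × 0.19 = 15.96
  Participation 63 × 0.08 = 5.04
  Assignments 90 × 0.07 = 6.3
  Capstone 93 × 0.28 = 26.04
Sum = 77.28
77.28 is ≥ 77 and < 80 → C+

C+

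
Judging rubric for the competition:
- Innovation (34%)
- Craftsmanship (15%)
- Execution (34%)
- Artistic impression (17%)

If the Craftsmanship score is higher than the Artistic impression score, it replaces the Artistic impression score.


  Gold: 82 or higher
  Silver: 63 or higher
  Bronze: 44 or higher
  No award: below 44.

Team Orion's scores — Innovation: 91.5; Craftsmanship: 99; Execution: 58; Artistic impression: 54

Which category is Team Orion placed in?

Craftsmanship (99) > Artistic impression (54), so Artistic impression counts as 99.
Weighted total:
  Innovation 91.5 × 0.34 = 31.11
  Craftsmanship 99 × 0.15 = 14.85
  Execution 58 × 0.34 = 19.72
  Artistic impression 99 × 0.17 = 16.83
Sum = 82.51
82.51 ≥ 82 → Gold

Gold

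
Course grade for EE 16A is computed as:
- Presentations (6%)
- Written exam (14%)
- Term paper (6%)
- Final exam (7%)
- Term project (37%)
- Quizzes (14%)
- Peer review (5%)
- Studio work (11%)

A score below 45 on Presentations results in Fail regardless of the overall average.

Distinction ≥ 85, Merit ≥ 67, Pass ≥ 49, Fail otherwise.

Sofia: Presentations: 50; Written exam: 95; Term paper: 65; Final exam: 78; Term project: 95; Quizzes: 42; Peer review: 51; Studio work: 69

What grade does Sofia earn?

Presentations score 50 ≥ 45: minimum met.
Weighted total:
  Presentations 50 × 0.06 = 3
  Written exam 95 × 0.14 = 13.3
  Term paper 65 × 0.06 = 3.9
  Final exam 78 × 0.07 = 5.46
  Term project 95 × 0.37 = 35.15
  Quizzes 42 × 0.14 = 5.88
  Peer review 51 × 0.05 = 2.55
  Studio work 69 × 0.11 = 7.59
Sum = 76.83
76.83 is ≥ 67 and < 85 → Merit

Merit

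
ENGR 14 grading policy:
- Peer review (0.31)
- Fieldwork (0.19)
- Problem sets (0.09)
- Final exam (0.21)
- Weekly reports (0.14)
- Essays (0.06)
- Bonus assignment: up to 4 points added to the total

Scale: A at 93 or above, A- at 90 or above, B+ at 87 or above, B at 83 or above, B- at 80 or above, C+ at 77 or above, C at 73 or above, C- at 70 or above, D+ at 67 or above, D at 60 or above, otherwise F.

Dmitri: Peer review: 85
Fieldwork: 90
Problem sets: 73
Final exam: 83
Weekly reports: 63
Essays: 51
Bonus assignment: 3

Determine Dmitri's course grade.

B-

Weighted total:
  Peer review 85 × 0.31 = 26.35
  Fieldwork 90 × 0.19 = 17.1
  Problem sets 73 × 0.09 = 6.57
  Final exam 83 × 0.21 = 17.43
  Weekly reports 63 × 0.14 = 8.82
  Essays 51 × 0.06 = 3.06
Sum = 79.33
Bonus assignment: 79.33 + 3 = 82.33
82.33 is ≥ 80 and < 83 → B-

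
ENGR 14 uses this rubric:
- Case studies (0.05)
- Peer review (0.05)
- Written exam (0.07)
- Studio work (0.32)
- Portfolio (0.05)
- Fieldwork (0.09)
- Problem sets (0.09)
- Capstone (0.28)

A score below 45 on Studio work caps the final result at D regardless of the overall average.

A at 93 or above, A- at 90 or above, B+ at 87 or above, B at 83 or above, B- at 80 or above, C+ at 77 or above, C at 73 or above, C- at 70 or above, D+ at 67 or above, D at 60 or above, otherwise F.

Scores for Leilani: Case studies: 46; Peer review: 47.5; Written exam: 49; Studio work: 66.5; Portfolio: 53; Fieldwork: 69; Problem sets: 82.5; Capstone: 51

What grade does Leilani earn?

Studio work score 66.5 ≥ 45: minimum met.
Weighted total:
  Case studies 46 × 0.05 = 2.3
  Peer review 47.5 × 0.05 = 2.375
  Written exam 49 × 0.07 = 3.43
  Studio work 66.5 × 0.32 = 21.28
  Portfolio 53 × 0.05 = 2.65
  Fieldwork 69 × 0.09 = 6.21
  Problem sets 82.5 × 0.09 = 7.425
  Capstone 51 × 0.28 = 14.28
Sum = 59.95
59.95 < 60 → F

F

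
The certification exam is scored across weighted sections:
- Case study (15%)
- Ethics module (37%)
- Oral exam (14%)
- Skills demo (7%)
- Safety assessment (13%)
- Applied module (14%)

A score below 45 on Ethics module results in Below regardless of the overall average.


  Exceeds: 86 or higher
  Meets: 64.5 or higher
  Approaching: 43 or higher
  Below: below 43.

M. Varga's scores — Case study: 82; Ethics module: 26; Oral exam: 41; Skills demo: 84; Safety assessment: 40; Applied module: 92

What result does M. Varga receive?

Below

Ethics module score 26 < 45: minimum not met.
Weighted total:
  Case study 82 × 0.15 = 12.3
  Ethics module 26 × 0.37 = 9.62
  Oral exam 41 × 0.14 = 5.74
  Skills demo 84 × 0.07 = 5.88
  Safety assessment 40 × 0.13 = 5.2
  Applied module 92 × 0.14 = 12.88
Sum = 51.62
Because the Ethics module minimum was not met, the result is Below.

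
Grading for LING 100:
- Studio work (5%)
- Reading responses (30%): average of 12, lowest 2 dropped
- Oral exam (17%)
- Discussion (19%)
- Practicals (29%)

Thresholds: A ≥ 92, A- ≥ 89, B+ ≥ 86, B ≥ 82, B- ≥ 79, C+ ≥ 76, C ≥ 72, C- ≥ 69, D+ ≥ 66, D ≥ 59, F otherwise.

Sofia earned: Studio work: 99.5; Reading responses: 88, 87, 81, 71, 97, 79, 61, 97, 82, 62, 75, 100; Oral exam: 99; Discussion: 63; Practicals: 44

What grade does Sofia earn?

C

Reading responses: drop 61, 62 → average of remaining 10 = 857/10 = 85.7
Weighted total:
  Studio work 99.5 × 0.05 = 4.975
  Reading responses 85.7 × 0.3 = 25.71
  Oral exam 99 × 0.17 = 16.83
  Discussion 63 × 0.19 = 11.97
  Practicals 44 × 0.29 = 12.76
Sum = 72.245
72.245 is ≥ 72 and < 76 → C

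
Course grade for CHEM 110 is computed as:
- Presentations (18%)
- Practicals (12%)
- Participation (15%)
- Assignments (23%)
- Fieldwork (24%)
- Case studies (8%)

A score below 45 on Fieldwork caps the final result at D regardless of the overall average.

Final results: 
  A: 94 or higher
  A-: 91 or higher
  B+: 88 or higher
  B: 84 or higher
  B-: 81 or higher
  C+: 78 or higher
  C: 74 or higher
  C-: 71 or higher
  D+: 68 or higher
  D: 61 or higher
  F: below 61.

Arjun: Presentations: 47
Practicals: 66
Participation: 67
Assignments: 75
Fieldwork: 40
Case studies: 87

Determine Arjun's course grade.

F

Fieldwork score 40 < 45: minimum not met.
Weighted total:
  Presentations 47 × 0.18 = 8.46
  Practicals 66 × 0.12 = 7.92
  Participation 67 × 0.15 = 10.05
  Assignments 75 × 0.23 = 17.25
  Fieldwork 40 × 0.24 = 9.6
  Case studies 87 × 0.08 = 6.96
Sum = 60.24
60.24 would be F; cap at D applies → F.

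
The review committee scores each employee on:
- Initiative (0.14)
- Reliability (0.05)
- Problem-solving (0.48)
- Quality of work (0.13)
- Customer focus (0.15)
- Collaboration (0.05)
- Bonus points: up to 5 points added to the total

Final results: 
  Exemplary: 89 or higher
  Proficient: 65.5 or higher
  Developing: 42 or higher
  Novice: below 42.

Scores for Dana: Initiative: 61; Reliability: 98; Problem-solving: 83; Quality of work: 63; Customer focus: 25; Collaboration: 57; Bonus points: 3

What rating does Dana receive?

Proficient

Weighted total:
  Initiative 61 × 0.14 = 8.54
  Reliability 98 × 0.05 = 4.9
  Problem-solving 83 × 0.48 = 39.84
  Quality of work 63 × 0.13 = 8.19
  Customer focus 25 × 0.15 = 3.75
  Collaboration 57 × 0.05 = 2.85
Sum = 68.07
Bonus points: 68.07 + 3 = 71.07
71.07 is ≥ 65.5 and < 89 → Proficient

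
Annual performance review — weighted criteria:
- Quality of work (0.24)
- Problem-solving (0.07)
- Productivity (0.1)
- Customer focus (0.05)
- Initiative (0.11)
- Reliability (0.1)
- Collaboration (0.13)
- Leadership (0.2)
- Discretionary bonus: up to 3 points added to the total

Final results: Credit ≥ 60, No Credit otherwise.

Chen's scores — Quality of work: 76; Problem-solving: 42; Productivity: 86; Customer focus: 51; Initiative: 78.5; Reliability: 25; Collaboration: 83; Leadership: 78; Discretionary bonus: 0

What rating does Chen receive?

Weighted total:
  Quality of work 76 × 0.24 = 18.24
  Problem-solving 42 × 0.07 = 2.94
  Productivity 86 × 0.1 = 8.6
  Customer focus 51 × 0.05 = 2.55
  Initiative 78.5 × 0.11 = 8.635
  Reliability 25 × 0.1 = 2.5
  Collaboration 83 × 0.13 = 10.79
  Leadership 78 × 0.2 = 15.6
Sum = 69.855
Discretionary bonus: 69.855 + 0 = 69.855
69.855 ≥ 60 → Credit

Credit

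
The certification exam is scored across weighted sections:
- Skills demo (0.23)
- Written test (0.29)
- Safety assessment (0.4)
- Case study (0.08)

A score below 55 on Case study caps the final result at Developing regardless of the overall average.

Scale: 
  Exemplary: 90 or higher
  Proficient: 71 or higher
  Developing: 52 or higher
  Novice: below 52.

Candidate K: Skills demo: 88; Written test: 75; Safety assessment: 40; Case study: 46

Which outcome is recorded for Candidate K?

Developing

Case study score 46 < 55: minimum not met.
Weighted total:
  Skills demo 88 × 0.23 = 20.24
  Written test 75 × 0.29 = 21.75
  Safety assessment 40 × 0.4 = 16
  Case study 46 × 0.08 = 3.68
Sum = 61.67
61.67 would be Developing; cap at Developing applies → Developing.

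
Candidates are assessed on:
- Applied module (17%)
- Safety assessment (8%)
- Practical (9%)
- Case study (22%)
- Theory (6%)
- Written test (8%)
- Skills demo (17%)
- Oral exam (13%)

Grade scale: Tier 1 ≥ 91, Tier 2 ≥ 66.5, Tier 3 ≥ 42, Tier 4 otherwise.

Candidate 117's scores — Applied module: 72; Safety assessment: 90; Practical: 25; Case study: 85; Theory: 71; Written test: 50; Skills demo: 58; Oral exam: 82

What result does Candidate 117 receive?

Tier 2

Weighted total:
  Applied module 72 × 0.17 = 12.24
  Safety assessment 90 × 0.08 = 7.2
  Practical 25 × 0.09 = 2.25
  Case study 85 × 0.22 = 18.7
  Theory 71 × 0.06 = 4.26
  Written test 50 × 0.08 = 4
  Skills demo 58 × 0.17 = 9.86
  Oral exam 82 × 0.13 = 10.66
Sum = 69.17
69.17 is ≥ 66.5 and < 91 → Tier 2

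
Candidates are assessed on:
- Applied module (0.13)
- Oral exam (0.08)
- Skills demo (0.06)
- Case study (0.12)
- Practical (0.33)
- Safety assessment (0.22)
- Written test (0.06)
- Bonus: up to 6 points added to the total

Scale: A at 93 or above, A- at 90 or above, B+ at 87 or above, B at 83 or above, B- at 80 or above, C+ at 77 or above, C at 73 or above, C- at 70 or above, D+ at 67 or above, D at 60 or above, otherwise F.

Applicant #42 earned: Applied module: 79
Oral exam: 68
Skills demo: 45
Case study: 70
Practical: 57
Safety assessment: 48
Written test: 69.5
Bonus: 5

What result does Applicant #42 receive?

D

Weighted total:
  Applied module 79 × 0.13 = 10.27
  Oral exam 68 × 0.08 = 5.44
  Skills demo 45 × 0.06 = 2.7
  Case study 70 × 0.12 = 8.4
  Practical 57 × 0.33 = 18.81
  Safety assessment 48 × 0.22 = 10.56
  Written test 69.5 × 0.06 = 4.17
Sum = 60.35
Bonus: 60.35 + 5 = 65.35
65.35 is ≥ 60 and < 67 → D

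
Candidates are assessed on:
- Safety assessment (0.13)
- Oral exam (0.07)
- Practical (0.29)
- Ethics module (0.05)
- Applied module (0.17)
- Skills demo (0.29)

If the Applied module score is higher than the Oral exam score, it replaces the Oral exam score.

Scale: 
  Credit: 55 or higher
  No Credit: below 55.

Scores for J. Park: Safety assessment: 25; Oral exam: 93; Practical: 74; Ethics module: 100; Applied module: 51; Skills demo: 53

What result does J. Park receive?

Applied module (51) ≤ Oral exam (93), so Oral exam stays at 93.
Weighted total:
  Safety assessment 25 × 0.13 = 3.25
  Oral exam 93 × 0.07 = 6.51
  Practical 74 × 0.29 = 21.46
  Ethics module 100 × 0.05 = 5
  Applied module 51 × 0.17 = 8.67
  Skills demo 53 × 0.29 = 15.37
Sum = 60.26
60.26 ≥ 55 → Credit

Credit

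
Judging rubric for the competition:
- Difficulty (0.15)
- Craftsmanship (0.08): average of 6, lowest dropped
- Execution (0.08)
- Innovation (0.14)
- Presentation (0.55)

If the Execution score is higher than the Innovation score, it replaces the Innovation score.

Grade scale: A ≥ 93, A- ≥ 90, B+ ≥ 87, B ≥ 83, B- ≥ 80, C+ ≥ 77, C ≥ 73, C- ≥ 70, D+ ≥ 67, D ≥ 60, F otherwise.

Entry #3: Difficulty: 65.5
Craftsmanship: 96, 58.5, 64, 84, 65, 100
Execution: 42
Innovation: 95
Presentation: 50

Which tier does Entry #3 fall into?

D

Craftsmanship: drop 58.5 → average of remaining 5 = 409/5 = 81.8
Execution (42) ≤ Innovation (95), so Innovation stays at 95.
Weighted total:
  Difficulty 65.5 × 0.15 = 9.825
  Craftsmanship 81.8 × 0.08 = 6.544
  Execution 42 × 0.08 = 3.36
  Innovation 95 × 0.14 = 13.3
  Presentation 50 × 0.55 = 27.5
Sum = 60.529
60.529 is ≥ 60 and < 67 → D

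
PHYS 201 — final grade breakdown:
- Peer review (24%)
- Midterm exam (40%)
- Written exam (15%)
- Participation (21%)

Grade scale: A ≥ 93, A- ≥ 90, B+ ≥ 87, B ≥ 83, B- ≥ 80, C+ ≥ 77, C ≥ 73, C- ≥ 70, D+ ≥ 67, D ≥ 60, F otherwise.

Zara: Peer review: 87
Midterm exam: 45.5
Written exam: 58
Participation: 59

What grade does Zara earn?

D

Weighted total:
  Peer review 87 × 0.24 = 20.88
  Midterm exam 45.5 × 0.4 = 18.2
  Written exam 58 × 0.15 = 8.7
  Participation 59 × 0.21 = 12.39
Sum = 60.17
60.17 is ≥ 60 and < 67 → D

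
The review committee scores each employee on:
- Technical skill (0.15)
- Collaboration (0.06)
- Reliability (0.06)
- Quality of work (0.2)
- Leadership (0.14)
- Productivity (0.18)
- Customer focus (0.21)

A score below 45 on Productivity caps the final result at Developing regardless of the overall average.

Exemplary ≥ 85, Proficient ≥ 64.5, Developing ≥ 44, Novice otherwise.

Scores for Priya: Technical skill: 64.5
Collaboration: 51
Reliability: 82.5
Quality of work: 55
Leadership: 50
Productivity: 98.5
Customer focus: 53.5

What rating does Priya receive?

Productivity score 98.5 ≥ 45: minimum met.
Weighted total:
  Technical skill 64.5 × 0.15 = 9.675
  Collaboration 51 × 0.06 = 3.06
  Reliability 82.5 × 0.06 = 4.95
  Quality of work 55 × 0.2 = 11
  Leadership 50 × 0.14 = 7
  Productivity 98.5 × 0.18 = 17.73
  Customer focus 53.5 × 0.21 = 11.235
Sum = 64.65
64.65 is ≥ 64.5 and < 85 → Proficient

Proficient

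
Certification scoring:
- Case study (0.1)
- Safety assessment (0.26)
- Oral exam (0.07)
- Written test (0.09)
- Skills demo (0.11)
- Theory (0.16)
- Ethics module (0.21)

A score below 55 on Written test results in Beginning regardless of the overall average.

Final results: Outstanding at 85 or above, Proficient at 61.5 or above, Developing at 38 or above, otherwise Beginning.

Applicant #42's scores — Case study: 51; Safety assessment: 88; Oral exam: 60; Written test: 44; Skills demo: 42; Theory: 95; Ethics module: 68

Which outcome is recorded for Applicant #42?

Beginning

Written test score 44 < 55: minimum not met.
Weighted total:
  Case study 51 × 0.1 = 5.1
  Safety assessment 88 × 0.26 = 22.88
  Oral exam 60 × 0.07 = 4.2
  Written test 44 × 0.09 = 3.96
  Skills demo 42 × 0.11 = 4.62
  Theory 95 × 0.16 = 15.2
  Ethics module 68 × 0.21 = 14.28
Sum = 70.24
Because the Written test minimum was not met, the result is Beginning.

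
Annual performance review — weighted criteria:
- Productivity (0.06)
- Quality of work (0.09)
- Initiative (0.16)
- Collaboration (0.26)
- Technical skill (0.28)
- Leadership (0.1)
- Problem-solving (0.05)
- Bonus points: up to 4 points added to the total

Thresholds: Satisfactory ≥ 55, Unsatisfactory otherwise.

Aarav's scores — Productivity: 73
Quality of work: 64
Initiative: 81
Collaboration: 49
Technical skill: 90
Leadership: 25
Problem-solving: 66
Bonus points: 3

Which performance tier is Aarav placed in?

Satisfactory

Weighted total:
  Productivity 73 × 0.06 = 4.38
  Quality of work 64 × 0.09 = 5.76
  Initiative 81 × 0.16 = 12.96
  Collaboration 49 × 0.26 = 12.74
  Technical skill 90 × 0.28 = 25.2
  Leadership 25 × 0.1 = 2.5
  Problem-solving 66 × 0.05 = 3.3
Sum = 66.84
Bonus points: 66.84 + 3 = 69.84
69.84 ≥ 55 → Satisfactory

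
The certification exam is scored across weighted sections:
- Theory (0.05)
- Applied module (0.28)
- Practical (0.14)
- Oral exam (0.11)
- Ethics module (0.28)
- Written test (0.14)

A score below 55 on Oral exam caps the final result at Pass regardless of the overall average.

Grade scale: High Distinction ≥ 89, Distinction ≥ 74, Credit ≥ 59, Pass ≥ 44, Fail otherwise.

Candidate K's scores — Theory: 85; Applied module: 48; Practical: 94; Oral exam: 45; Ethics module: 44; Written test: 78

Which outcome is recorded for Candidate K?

Pass

Oral exam score 45 < 55: minimum not met.
Weighted total:
  Theory 85 × 0.05 = 4.25
  Applied module 48 × 0.28 = 13.44
  Practical 94 × 0.14 = 13.16
  Oral exam 45 × 0.11 = 4.95
  Ethics module 44 × 0.28 = 12.32
  Written test 78 × 0.14 = 10.92
Sum = 59.04
59.04 would be Credit; cap at Pass applies → Pass.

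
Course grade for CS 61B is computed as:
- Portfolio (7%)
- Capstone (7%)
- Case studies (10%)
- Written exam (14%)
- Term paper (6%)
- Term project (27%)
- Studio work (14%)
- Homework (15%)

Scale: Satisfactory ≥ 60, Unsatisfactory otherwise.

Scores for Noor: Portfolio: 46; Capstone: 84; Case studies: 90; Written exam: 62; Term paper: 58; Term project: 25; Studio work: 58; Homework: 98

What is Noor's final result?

Unsatisfactory

Weighted total:
  Portfolio 46 × 0.07 = 3.22
  Capstone 84 × 0.07 = 5.88
  Case studies 90 × 0.1 = 9
  Written exam 62 × 0.14 = 8.68
  Term paper 58 × 0.06 = 3.48
  Term project 25 × 0.27 = 6.75
  Studio work 58 × 0.14 = 8.12
  Homework 98 × 0.15 = 14.7
Sum = 59.83
59.83 < 60 → Unsatisfactory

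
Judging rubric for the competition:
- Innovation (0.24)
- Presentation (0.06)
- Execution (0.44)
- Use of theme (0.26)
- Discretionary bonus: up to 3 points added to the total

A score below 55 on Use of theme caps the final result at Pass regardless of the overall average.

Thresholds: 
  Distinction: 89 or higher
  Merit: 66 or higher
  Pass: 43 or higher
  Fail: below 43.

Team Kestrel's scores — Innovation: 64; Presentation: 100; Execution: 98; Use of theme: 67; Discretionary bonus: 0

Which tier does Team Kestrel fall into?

Merit

Use of theme score 67 ≥ 55: minimum met.
Weighted total:
  Innovation 64 × 0.24 = 15.36
  Presentation 100 × 0.06 = 6
  Execution 98 × 0.44 = 43.12
  Use of theme 67 × 0.26 = 17.42
Sum = 81.9
Discretionary bonus: 81.9 + 0 = 81.9
81.9 is ≥ 66 and < 89 → Merit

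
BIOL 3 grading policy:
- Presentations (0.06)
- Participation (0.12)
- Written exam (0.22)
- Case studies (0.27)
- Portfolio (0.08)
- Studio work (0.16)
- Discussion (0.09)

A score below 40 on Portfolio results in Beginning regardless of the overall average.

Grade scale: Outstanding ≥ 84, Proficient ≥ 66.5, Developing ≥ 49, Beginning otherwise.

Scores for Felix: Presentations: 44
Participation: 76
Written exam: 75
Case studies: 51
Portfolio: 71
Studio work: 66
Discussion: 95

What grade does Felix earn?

Proficient

Portfolio score 71 ≥ 40: minimum met.
Weighted total:
  Presentations 44 × 0.06 = 2.64
  Participation 76 × 0.12 = 9.12
  Written exam 75 × 0.22 = 16.5
  Case studies 51 × 0.27 = 13.77
  Portfolio 71 × 0.08 = 5.68
  Studio work 66 × 0.16 = 10.56
  Discussion 95 × 0.09 = 8.55
Sum = 66.82
66.82 is ≥ 66.5 and < 84 → Proficient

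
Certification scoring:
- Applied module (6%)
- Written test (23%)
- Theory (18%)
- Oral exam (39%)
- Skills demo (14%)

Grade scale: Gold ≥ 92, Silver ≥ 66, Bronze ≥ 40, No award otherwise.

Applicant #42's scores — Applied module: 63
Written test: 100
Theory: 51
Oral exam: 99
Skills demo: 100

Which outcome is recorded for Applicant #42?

Silver

Weighted total:
  Applied module 63 × 0.06 = 3.78
  Written test 100 × 0.23 = 23
  Theory 51 × 0.18 = 9.18
  Oral exam 99 × 0.39 = 38.61
  Skills demo 100 × 0.14 = 14
Sum = 88.57
88.57 is ≥ 66 and < 92 → Silver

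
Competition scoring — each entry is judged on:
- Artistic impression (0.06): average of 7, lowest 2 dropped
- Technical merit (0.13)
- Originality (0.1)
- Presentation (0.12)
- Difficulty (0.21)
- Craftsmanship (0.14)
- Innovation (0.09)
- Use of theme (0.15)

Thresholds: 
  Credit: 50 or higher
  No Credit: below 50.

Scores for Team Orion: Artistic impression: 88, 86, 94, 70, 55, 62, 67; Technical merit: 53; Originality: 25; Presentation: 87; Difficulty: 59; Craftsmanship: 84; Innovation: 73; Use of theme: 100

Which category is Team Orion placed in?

Credit

Artistic impression: drop 55, 62 → average of remaining 5 = 405/5 = 81
Weighted total:
  Artistic impression 81 × 0.06 = 4.86
  Technical merit 53 × 0.13 = 6.89
  Originality 25 × 0.1 = 2.5
  Presentation 87 × 0.12 = 10.44
  Difficulty 59 × 0.21 = 12.39
  Craftsmanship 84 × 0.14 = 11.76
  Innovation 73 × 0.09 = 6.57
  Use of theme 100 × 0.15 = 15
Sum = 70.41
70.41 ≥ 50 → Credit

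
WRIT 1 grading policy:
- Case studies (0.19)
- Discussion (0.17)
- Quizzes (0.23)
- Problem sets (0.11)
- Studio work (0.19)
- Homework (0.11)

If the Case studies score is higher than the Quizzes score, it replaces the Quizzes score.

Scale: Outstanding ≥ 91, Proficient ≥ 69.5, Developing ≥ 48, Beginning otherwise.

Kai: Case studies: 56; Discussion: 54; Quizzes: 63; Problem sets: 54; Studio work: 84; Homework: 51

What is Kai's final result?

Case studies (56) ≤ Quizzes (63), so Quizzes stays at 63.
Weighted total:
  Case studies 56 × 0.19 = 10.64
  Discussion 54 × 0.17 = 9.18
  Quizzes 63 × 0.23 = 14.49
  Problem sets 54 × 0.11 = 5.94
  Studio work 84 × 0.19 = 15.96
  Homework 51 × 0.11 = 5.61
Sum = 61.82
61.82 is ≥ 48 and < 69.5 → Developing

Developing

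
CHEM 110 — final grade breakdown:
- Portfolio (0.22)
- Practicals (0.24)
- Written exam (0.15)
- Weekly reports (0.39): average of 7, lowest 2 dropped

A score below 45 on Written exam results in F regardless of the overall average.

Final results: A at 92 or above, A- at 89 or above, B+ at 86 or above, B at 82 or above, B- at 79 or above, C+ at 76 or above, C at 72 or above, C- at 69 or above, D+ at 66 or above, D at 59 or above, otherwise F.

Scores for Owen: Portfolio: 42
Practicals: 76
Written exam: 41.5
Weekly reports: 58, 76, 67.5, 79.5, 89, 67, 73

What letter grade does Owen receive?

Weekly reports: drop 58, 67 → average of remaining 5 = 385/5 = 77
Written exam score 41.5 < 45: minimum not met.
Weighted total:
  Portfolio 42 × 0.22 = 9.24
  Practicals 76 × 0.24 = 18.24
  Written exam 41.5 × 0.15 = 6.225
  Weekly reports 77 × 0.39 = 30.03
Sum = 63.735
Because the Written exam minimum was not met, the result is F.

F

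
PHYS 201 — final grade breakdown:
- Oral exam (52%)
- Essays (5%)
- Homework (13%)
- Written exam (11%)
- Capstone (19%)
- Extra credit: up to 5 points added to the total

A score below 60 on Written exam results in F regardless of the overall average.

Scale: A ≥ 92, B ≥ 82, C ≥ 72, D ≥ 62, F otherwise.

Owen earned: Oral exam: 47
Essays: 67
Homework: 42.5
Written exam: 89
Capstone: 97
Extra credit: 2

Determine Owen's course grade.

Written exam score 89 ≥ 60: minimum met.
Weighted total:
  Oral exam 47 × 0.52 = 24.44
  Essays 67 × 0.05 = 3.35
  Homework 42.5 × 0.13 = 5.525
  Written exam 89 × 0.11 = 9.79
  Capstone 97 × 0.19 = 18.43
Sum = 61.535
Extra credit: 61.535 + 2 = 63.535
63.535 is ≥ 62 and < 72 → D

D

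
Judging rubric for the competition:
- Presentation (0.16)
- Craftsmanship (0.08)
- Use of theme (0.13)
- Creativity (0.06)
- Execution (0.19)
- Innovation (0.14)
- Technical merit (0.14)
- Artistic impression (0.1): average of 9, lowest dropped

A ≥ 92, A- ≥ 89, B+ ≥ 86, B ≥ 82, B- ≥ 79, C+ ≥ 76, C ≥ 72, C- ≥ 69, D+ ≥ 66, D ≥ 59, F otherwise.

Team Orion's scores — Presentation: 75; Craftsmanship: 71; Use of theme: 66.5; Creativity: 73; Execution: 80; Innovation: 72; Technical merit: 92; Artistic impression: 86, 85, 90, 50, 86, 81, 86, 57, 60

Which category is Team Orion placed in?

C+

Artistic impression: drop 50 → average of remaining 8 = 631/8 = 78.875
Weighted total:
  Presentation 75 × 0.16 = 12
  Craftsmanship 71 × 0.08 = 5.68
  Use of theme 66.5 × 0.13 = 8.645
  Creativity 73 × 0.06 = 4.38
  Execution 80 × 0.19 = 15.2
  Innovation 72 × 0.14 = 10.08
  Technical merit 92 × 0.14 = 12.88
  Artistic impression 78.875 × 0.1 = 7.8875
Sum = 76.7525
76.7525 is ≥ 76 and < 79 → C+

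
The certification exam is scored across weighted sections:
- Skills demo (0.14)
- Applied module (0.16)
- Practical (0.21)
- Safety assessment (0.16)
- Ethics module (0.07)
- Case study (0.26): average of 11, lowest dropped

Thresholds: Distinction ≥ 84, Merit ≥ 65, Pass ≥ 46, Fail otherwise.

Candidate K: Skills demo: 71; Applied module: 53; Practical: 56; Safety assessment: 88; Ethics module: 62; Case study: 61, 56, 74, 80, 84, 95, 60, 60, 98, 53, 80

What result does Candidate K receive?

Case study: drop 53 → average of remaining 10 = 748/10 = 74.8
Weighted total:
  Skills demo 71 × 0.14 = 9.94
  Applied module 53 × 0.16 = 8.48
  Practical 56 × 0.21 = 11.76
  Safety assessment 88 × 0.16 = 14.08
  Ethics module 62 × 0.07 = 4.34
  Case study 74.8 × 0.26 = 19.448
Sum = 68.048
68.048 is ≥ 65 and < 84 → Merit

Merit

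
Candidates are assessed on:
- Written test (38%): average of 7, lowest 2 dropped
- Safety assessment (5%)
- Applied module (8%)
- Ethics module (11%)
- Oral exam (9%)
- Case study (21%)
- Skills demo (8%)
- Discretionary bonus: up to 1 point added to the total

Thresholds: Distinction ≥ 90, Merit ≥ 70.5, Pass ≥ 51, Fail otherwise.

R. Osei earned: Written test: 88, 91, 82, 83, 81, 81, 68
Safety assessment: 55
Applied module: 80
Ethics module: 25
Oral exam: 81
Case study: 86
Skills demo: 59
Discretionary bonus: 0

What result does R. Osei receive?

Merit

Written test: drop 68, 81 → average of remaining 5 = 425/5 = 85
Weighted total:
  Written test 85 × 0.38 = 32.3
  Safety assessment 55 × 0.05 = 2.75
  Applied module 80 × 0.08 = 6.4
  Ethics module 25 × 0.11 = 2.75
  Oral exam 81 × 0.09 = 7.29
  Case study 86 × 0.21 = 18.06
  Skills demo 59 × 0.08 = 4.72
Sum = 74.27
Discretionary bonus: 74.27 + 0 = 74.27
74.27 is ≥ 70.5 and < 90 → Merit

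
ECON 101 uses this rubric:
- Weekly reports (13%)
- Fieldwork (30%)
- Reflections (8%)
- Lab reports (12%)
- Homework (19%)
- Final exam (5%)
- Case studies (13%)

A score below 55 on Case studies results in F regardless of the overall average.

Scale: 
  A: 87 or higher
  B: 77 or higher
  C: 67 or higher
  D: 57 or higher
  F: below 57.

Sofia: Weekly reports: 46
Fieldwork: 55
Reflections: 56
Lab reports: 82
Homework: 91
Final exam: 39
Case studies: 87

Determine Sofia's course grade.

Case studies score 87 ≥ 55: minimum met.
Weighted total:
  Weekly reports 46 × 0.13 = 5.98
  Fieldwork 55 × 0.3 = 16.5
  Reflections 56 × 0.08 = 4.48
  Lab reports 82 × 0.12 = 9.84
  Homework 91 × 0.19 = 17.29
  Final exam 39 × 0.05 = 1.95
  Case studies 87 × 0.13 = 11.31
Sum = 67.35
67.35 is ≥ 67 and < 77 → C

C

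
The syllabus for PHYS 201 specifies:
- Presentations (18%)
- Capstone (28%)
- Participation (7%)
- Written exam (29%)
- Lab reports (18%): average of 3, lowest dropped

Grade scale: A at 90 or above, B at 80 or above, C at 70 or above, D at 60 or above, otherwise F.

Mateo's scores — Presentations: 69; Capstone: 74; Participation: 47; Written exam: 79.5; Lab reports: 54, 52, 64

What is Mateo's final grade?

C

Lab reports: drop 52 → average of remaining 2 = 118/2 = 59
Weighted total:
  Presentations 69 × 0.18 = 12.42
  Capstone 74 × 0.28 = 20.72
  Participation 47 × 0.07 = 3.29
  Written exam 79.5 × 0.29 = 23.055
  Lab reports 59 × 0.18 = 10.62
Sum = 70.105
70.105 is ≥ 70 and < 80 → C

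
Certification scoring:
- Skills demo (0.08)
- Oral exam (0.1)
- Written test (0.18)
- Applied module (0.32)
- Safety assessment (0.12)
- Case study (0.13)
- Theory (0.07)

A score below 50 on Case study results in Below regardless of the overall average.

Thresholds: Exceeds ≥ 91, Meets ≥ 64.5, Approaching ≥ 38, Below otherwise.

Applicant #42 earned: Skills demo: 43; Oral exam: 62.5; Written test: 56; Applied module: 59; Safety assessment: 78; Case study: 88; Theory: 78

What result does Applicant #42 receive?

Meets

Case study score 88 ≥ 50: minimum met.
Weighted total:
  Skills demo 43 × 0.08 = 3.44
  Oral exam 62.5 × 0.1 = 6.25
  Written test 56 × 0.18 = 10.08
  Applied module 59 × 0.32 = 18.88
  Safety assessment 78 × 0.12 = 9.36
  Case study 88 × 0.13 = 11.44
  Theory 78 × 0.07 = 5.46
Sum = 64.91
64.91 is ≥ 64.5 and < 91 → Meets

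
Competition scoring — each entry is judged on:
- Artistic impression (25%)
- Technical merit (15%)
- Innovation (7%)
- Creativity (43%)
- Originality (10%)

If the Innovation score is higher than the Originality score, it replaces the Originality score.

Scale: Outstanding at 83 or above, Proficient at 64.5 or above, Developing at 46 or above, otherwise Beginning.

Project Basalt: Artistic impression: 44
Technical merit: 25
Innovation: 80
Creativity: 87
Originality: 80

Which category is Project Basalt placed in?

Innovation (80) ≤ Originality (80), so Originality stays at 80.
Weighted total:
  Artistic impression 44 × 0.25 = 11
  Technical merit 25 × 0.15 = 3.75
  Innovation 80 × 0.07 = 5.6
  Creativity 87 × 0.43 = 37.41
  Originality 80 × 0.1 = 8
Sum = 65.76
65.76 is ≥ 64.5 and < 83 → Proficient

Proficient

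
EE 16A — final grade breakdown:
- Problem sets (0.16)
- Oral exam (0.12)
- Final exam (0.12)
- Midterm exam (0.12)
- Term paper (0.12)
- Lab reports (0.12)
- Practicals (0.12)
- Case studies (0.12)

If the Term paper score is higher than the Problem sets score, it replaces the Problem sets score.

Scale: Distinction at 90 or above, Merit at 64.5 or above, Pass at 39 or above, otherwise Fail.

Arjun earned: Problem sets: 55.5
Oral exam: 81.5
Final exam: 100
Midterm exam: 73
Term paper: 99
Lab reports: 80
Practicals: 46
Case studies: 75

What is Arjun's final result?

Merit

Term paper (99) > Problem sets (55.5), so Problem sets counts as 99.
Weighted total:
  Problem sets 99 × 0.16 = 15.84
  Oral exam 81.5 × 0.12 = 9.78
  Final exam 100 × 0.12 = 12
  Midterm exam 73 × 0.12 = 8.76
  Term paper 99 × 0.12 = 11.88
  Lab reports 80 × 0.12 = 9.6
  Practicals 46 × 0.12 = 5.52
  Case studies 75 × 0.12 = 9
Sum = 82.38
82.38 is ≥ 64.5 and < 90 → Merit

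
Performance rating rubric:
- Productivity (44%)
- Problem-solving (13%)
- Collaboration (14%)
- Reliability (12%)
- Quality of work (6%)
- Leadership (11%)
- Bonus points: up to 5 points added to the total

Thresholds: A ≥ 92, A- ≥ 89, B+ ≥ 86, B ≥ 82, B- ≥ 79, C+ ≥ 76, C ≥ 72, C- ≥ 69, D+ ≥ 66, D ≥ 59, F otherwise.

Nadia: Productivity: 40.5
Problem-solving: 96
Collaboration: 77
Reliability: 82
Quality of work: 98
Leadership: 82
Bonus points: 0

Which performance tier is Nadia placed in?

Weighted total:
  Productivity 40.5 × 0.44 = 17.82
  Problem-solving 96 × 0.13 = 12.48
  Collaboration 77 × 0.14 = 10.78
  Reliability 82 × 0.12 = 9.84
  Quality of work 98 × 0.06 = 5.88
  Leadership 82 × 0.11 = 9.02
Sum = 65.82
Bonus points: 65.82 + 0 = 65.82
65.82 is ≥ 59 and < 66 → D

D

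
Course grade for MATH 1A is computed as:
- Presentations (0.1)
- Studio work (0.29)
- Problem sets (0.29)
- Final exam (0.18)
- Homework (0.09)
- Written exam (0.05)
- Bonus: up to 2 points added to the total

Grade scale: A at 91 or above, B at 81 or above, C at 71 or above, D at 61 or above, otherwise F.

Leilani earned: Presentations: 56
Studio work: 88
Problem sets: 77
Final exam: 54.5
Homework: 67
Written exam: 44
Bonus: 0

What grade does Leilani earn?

Weighted total:
  Presentations 56 × 0.1 = 5.6
  Studio work 88 × 0.29 = 25.52
  Problem sets 77 × 0.29 = 22.33
  Final exam 54.5 × 0.18 = 9.81
  Homework 67 × 0.09 = 6.03
  Written exam 44 × 0.05 = 2.2
Sum = 71.49
Bonus: 71.49 + 0 = 71.49
71.49 is ≥ 71 and < 81 → C

C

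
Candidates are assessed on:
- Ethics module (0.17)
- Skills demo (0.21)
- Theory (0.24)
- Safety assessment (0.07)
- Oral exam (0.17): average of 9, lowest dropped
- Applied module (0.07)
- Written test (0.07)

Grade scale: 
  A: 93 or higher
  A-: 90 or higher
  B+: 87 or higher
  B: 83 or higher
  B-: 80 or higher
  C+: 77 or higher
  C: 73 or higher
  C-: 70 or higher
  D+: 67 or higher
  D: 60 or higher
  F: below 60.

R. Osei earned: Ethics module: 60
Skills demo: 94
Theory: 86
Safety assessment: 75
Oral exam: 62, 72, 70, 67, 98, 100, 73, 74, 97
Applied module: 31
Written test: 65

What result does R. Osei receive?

Oral exam: drop 62 → average of remaining 8 = 651/8 = 81.375
Weighted total:
  Ethics module 60 × 0.17 = 10.2
  Skills demo 94 × 0.21 = 19.74
  Theory 86 × 0.24 = 20.64
  Safety assessment 75 × 0.07 = 5.25
  Oral exam 81.375 × 0.17 = 13.83375
  Applied module 31 × 0.07 = 2.17
  Written test 65 × 0.07 = 4.55
Sum = 76.38375
76.38375 is ≥ 73 and < 77 → C

C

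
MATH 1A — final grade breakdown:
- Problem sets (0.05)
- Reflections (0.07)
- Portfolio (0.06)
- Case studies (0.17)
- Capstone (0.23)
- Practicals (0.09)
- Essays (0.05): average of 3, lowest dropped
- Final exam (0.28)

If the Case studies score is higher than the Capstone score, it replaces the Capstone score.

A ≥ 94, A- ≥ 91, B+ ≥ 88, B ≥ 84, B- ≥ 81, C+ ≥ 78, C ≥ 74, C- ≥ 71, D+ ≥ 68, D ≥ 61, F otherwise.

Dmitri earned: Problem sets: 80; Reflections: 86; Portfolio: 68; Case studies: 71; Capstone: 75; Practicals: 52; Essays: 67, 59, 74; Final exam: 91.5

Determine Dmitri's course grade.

C

Essays: drop 59 → average of remaining 2 = 141/2 = 70.5
Case studies (71) ≤ Capstone (75), so Capstone stays at 75.
Weighted total:
  Problem sets 80 × 0.05 = 4
  Reflections 86 × 0.07 = 6.02
  Portfolio 68 × 0.06 = 4.08
  Case studies 71 × 0.17 = 12.07
  Capstone 75 × 0.23 = 17.25
  Practicals 52 × 0.09 = 4.68
  Essays 70.5 × 0.05 = 3.525
  Final exam 91.5 × 0.28 = 25.62
Sum = 77.245
77.245 is ≥ 74 and < 78 → C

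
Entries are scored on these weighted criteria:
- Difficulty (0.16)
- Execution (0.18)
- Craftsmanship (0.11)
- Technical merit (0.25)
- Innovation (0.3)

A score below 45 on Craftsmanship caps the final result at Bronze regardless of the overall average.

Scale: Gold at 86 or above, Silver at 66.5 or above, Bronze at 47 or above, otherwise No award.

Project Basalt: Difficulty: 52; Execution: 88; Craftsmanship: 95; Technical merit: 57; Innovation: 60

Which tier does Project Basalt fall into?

Silver

Craftsmanship score 95 ≥ 45: minimum met.
Weighted total:
  Difficulty 52 × 0.16 = 8.32
  Execution 88 × 0.18 = 15.84
  Craftsmanship 95 × 0.11 = 10.45
  Technical merit 57 × 0.25 = 14.25
  Innovation 60 × 0.3 = 18
Sum = 66.86
66.86 is ≥ 66.5 and < 86 → Silver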